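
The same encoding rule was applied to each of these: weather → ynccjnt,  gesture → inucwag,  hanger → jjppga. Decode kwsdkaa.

Shifts by position in weather: pos 0: w→y (+2), pos 1: e→n (+9), pos 2: a→c (+2), pos 3: t→c (+9) — repeating every 2. It's a Vigenère-style cipher with numeric key [2,9]: position i shifts by key[i mod 2].
Reversing it on kwsdkaa: k−2=i, w−9=n, s−2=q, d−9=u, k−2=i, a−9=r, a−2=y.

inquiry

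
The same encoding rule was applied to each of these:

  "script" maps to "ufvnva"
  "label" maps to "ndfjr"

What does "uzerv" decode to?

swamp

In script: s→u is +2, c→f is +3, r→v is +4, i→n is +5 — the shift increases by 1 each position. Each letter shifts forward by (position + 2), i.e. 2, 3, 4, … — the shift grows by one for each successive letter.
Undoing it on uzerv: u−2=s, z−3=w, e−4=a, r−5=m, v−6=p.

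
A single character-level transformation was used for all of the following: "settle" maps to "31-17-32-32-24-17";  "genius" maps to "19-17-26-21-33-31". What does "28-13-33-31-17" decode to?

pause

s is letter #19 and maps to 31: an offset of 12. Letters become their 1-based position plus 12 (so a→13, b→14, …).
Reversing it on 28-13-33-31-17: 28→(28−12)÷1=16=p, 13→(13−12)÷1=1=a, 33→(33−12)÷1=21=u, 31→(31−12)÷1=19=s, 17→(17−12)÷1=5=e.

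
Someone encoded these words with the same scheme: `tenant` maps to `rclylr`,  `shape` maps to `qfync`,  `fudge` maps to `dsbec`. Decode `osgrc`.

Compare letters: t→r is +24, e→c is +24, n→l is +24 — a constant shift. Every letter moves 24 places later in the alphabet, wrapping around z→a.
Decoding osgrc: o−24=q, s−24=u, g−24=i, r−24=t, c−24=e.

quite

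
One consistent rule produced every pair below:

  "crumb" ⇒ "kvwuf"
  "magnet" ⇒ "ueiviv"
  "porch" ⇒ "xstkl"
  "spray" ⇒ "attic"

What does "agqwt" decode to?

Shifts by position in crumb: pos 0: c→k (+8), pos 1: r→v (+4), pos 2: u→w (+2), pos 3: m→u (+8), pos 4: b→f (+4) — repeating every 3. It's a Vigenère-style cipher with numeric key [8,4,2]: position i shifts by key[i mod 3].
Decoding agqwt: a−8=s, g−4=c, q−2=o, w−8=o, t−4=p.

scoop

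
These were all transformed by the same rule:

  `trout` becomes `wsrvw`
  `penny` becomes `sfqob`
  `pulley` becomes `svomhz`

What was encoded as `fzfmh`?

Shifts by position in trout: pos 0: t→w (+3), pos 1: r→s (+1), pos 2: o→r (+3), pos 3: u→v (+1) — repeating every 2. It's a Vigenère-style cipher with numeric key [3,1]: position i shifts by key[i mod 2].
Reversing it on fzfmh: f−3=c, z−1=y, f−3=c, m−1=l, h−3=e.

cycle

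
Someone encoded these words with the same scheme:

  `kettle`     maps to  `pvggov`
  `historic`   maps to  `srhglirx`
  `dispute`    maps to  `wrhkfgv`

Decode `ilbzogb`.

royalty

This is the alphabet-reversal cipher (Atbash): a becomes z, b becomes y, etc.
Undoing it on ilbzogb: i↔r, l↔o, b↔y, z↔a, o↔l, g↔t, b↔y.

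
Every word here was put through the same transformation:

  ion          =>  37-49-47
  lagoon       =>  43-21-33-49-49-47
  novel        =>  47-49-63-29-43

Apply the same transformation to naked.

i(#9)→37 and o(#15)→49: differences scale by 2, so n = 2·pos + 19. Each letter becomes 2×(its alphabet position, a=1..z=26) + 19.
On naked: n=14→47, a=1→21, k=11→41, e=5→29, d=4→27.

47-21-41-29-27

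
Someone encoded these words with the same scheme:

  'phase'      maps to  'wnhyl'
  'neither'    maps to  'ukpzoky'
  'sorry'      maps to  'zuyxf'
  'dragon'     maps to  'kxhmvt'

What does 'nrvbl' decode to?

A repeating key of period 2 is used — shifts +7, +6 over and over.
Undoing it on nrvbl: n−7=g, r−6=l, v−7=o, b−6=v, l−7=e.

glove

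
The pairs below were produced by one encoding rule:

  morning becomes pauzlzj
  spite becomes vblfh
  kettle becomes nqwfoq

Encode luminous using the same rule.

Shifts by position in morning: pos 0: m→p (+3), pos 1: o→a (+12), pos 2: r→u (+3), pos 3: n→z (+12) — repeating every 2. It's a Vigenère-style cipher with numeric key [3,12]: position i shifts by key[i mod 2].
For luminous: l+3=o, u+12=g, m+3=p, i+12=u, n+3=q, o+12=a, u+3=x, s+12=e.

ogpuqaxe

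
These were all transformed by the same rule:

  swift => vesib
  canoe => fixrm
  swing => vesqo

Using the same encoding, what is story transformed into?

vbyug

Shifts by position in swift: pos 0: s→v (+3), pos 1: w→e (+8), pos 2: i→s (+10), pos 3: f→i (+3), pos 4: t→b (+8) — repeating every 3. A repeating key of period 3 is used — shifts +3, +8, +10 over and over.
On story: s+3=v, t+8=b, o+10=y, r+3=u, y+8=g.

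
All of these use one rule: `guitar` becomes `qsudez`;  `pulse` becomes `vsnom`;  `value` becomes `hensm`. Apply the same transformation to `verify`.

hmzuba

This is an affine cipher: with a=0,…,z=25, each position x becomes (15x+4) mod 26.
Applying it to verify: v(21)→15·21+4≡7=h; e(4)→15·4+4≡12=m; r(17)→15·17+4≡25=z; i(8)→15·8+4≡20=u; f(5)→15·5+4≡1=b; y(24)→15·24+4≡0=a (all mod 26).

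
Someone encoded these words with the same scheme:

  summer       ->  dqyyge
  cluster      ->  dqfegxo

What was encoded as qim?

awe

The output letters match the input read backwards, each shifted +12: summer reversed is remmus. The word is reversed, then every letter is shifted forward by 12.
Decoding qim: shift back: q−12=e, i−12=w, m−12=a → ewa; then reverse → awe.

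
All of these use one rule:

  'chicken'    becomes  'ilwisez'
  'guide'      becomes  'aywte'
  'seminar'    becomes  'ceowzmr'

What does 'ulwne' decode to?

c(2)→i(8) and h(7)→l(11) fit y≡11x+12 (mod 26); the inverse of 11 mod 26 is 19. Treating letters as 0–25, the rule is x ↦ 11x + 12 (mod 26).
Decoding ulwne: u(20)→19·(20−12)≡22=w; l(11)→19·(11−12)≡7=h; w(22)→19·(22−12)≡8=i; n(13)→19·(13−12)≡19=t; e(4)→19·(4−12)≡4=e (all mod 26).

white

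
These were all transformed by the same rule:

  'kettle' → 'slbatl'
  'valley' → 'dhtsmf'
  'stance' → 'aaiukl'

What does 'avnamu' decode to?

Shifts by position in kettle: pos 0: k→s (+8), pos 1: e→l (+7), pos 2: t→b (+8), pos 3: t→a (+7) — repeating every 2. It's a Vigenère-style cipher with numeric key [8,7]: position i shifts by key[i mod 2].
Reversing it on avnamu: a−8=s, v−7=o, n−8=f, a−7=t, m−8=e, u−7=n.

soften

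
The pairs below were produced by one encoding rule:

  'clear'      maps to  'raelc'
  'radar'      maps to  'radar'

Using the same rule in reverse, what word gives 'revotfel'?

The output letters match the input read backwards: clear reversed is raelc. The word is simply reversed.
Reversing it on revotfel: then reverse → leftover.

leftover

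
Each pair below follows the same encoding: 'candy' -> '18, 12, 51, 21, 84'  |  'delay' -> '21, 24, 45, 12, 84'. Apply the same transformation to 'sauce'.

c(#3)→18 and a(#1)→12: differences scale by 3, so n = 3·pos + 9. The formula is n = 3×(alphabet index, a=1) + 9.
Applying it to sauce: s=19→66, a=1→12, u=21→72, c=3→18, e=5→24.

66, 12, 72, 18, 24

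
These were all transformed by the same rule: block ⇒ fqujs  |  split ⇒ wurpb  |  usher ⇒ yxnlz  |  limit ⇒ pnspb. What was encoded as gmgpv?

chain

Letter i (0-indexed) is shifted by i+4, so successive shifts are 4, 5, 6, ….
Decoding gmgpv: g−4=c, m−5=h, g−6=a, p−7=i, v−8=n.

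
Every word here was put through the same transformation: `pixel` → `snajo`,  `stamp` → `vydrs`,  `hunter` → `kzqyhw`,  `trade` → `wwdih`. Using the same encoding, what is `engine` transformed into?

hsjnqj

Shifts by position in pixel: pos 0: p→s (+3), pos 1: i→n (+5), pos 2: x→a (+3), pos 3: e→j (+5) — repeating every 2. It's a Vigenère-style cipher with numeric key [3,5]: position i shifts by key[i mod 2].
Applying it to engine: e+3=h, n+5=s, g+3=j, i+5=n, n+3=q, e+5=j.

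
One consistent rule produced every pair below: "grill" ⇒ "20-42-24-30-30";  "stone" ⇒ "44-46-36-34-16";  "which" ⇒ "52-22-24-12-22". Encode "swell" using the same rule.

g(#7)→20 and r(#18)→42: differences scale by 2, so n = 2·pos + 6. With a=1..z=26, the number is 2·pos + 6.
Applying it to swell: s=19→44, w=23→52, e=5→16, l=12→30, l=12→30.

44-52-16-30-30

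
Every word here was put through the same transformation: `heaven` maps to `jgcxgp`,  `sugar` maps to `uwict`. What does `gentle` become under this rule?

igpvng

Compare letters: h→j is +2, e→g is +2, a→c is +2 — a constant shift. It's a constant shift of +2 (ROT2).
For gentle: g+2=i, e+2=g, n+2=p, t+2=v, l+2=n, e+2=g.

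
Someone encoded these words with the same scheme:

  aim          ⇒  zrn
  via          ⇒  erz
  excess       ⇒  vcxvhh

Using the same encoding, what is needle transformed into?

mvvwov

Each pair mirrors across the alphabet (a↔z, i↔r, m↔n): positions sum to 25. Letters are reflected about the middle of the alphabet (position → 25−position): Atbash.
For needle: n↔m, e↔v, e↔v, d↔w, l↔o, e↔v.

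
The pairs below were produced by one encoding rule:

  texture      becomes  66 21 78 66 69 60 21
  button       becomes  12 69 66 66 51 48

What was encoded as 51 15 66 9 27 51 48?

Each letter becomes 3×(its alphabet position, a=1..z=26) + 6.
Reversing it on 51 15 66 9 27 51 48: 51→(51−6)÷3=15=o, 15→(15−6)÷3=3=c, 66→(66−6)÷3=20=t, 9→(9−6)÷3=1=a, 27→(27−6)÷3=7=g, 51→(51−6)÷3=15=o, 48→(48−6)÷3=14=n.

octagon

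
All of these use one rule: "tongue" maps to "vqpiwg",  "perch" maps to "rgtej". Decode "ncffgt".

Compare letters: t→v is +2, o→q is +2, n→p is +2 — a constant shift. It's a constant shift of +2 (ROT2).
Undoing it on ncffgt: n−2=l, c−2=a, f−2=d, f−2=d, g−2=e, t−2=r.

ladder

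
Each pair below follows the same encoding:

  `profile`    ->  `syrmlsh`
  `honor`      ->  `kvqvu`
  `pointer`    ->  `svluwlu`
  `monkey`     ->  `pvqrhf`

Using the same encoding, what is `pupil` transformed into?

sbspo

Shifts by position in profile: pos 0: p→s (+3), pos 1: r→y (+7), pos 2: o→r (+3), pos 3: f→m (+7) — repeating every 2. The shifts repeat in a cycle of length 2: positions 0,1,… shift by +3, +7, then the pattern repeats.
On pupil: p+3=s, u+7=b, p+3=s, i+7=p, l+3=o.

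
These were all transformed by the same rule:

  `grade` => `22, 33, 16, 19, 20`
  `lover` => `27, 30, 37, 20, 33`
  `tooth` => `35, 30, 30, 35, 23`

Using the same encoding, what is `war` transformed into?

38, 16, 33

Each letter is replaced by its alphabet position (a=1..z=26) + 15.
On war: w=23→38, a=1→16, r=18→33.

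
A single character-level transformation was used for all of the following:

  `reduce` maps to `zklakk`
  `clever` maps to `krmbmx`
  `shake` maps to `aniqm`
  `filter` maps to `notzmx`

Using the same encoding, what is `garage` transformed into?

Shifts by position in reduce: pos 0: r→z (+8), pos 1: e→k (+6), pos 2: d→l (+8), pos 3: u→a (+6) — repeating every 2. It's a Vigenère-style cipher with numeric key [8,6]: position i shifts by key[i mod 2].
For garage: g+8=o, a+6=g, r+8=z, a+6=g, g+8=o, e+6=k.

ogzgok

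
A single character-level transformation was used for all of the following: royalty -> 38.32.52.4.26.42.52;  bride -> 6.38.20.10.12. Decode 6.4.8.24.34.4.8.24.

backpack

The formula is n = 2×(alphabet index, a=1) + 2.
Undoing it on 6.4.8.24.34.4.8.24: 6→(6−2)÷2=2=b, 4→(4−2)÷2=1=a, 8→(8−2)÷2=3=c, 24→(24−2)÷2=11=k, 34→(34−2)÷2=16=p, 4→(4−2)÷2=1=a, 8→(8−2)÷2=3=c, 24→(24−2)÷2=11=k.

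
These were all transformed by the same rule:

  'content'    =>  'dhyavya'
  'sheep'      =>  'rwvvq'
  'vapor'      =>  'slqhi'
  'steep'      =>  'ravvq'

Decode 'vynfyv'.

engine

c(2)→d(3) and o(14)→h(7) fit y≡9x+11 (mod 26); the inverse of 9 mod 26 is 3. Treating letters as 0–25, the rule is x ↦ 9x + 11 (mod 26).
Decoding vynfyv: v(21)→3·(21−11)≡4=e; y(24)→3·(24−11)≡13=n; n(13)→3·(13−11)≡6=g; f(5)→3·(5−11)≡8=i; y(24)→3·(24−11)≡13=n; v(21)→3·(21−11)≡4=e (all mod 26).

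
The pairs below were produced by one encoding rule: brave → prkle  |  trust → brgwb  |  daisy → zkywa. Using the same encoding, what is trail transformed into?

b(1)→p(15) and r(17)→r(17) fit y≡5x+10 (mod 26); the inverse of 5 mod 26 is 21. Treating letters as 0–25, the rule is x ↦ 5x + 10 (mod 26).
For trail: t(19)→5·19+10≡1=b; r(17)→5·17+10≡17=r; a(0)→5·0+10≡10=k; i(8)→5·8+10≡24=y; l(11)→5·11+10≡13=n (all mod 26).

brkyn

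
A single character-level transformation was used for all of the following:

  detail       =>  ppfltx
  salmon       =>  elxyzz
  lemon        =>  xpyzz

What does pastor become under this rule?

The rule splits by letter class: vowels +11, consonants +12.
Applying it to pastor: p(cons)+12=b, a(vowel)+11=l, s(cons)+12=e, t(cons)+12=f, o(vowel)+11=z, r(cons)+12=d.

blefzd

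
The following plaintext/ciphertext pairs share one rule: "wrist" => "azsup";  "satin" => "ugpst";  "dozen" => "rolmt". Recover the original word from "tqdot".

nylon

Each letter's alphabet position (a=0..z=25) is mapped through 21·x+6 mod 26 — an affine cipher.
Decoding tqdot: t(19)→5·(19−6)≡13=n; q(16)→5·(16−6)≡24=y; d(3)→5·(3−6)≡11=l; o(14)→5·(14−6)≡14=o; t(19)→5·(19−6)≡13=n (all mod 26).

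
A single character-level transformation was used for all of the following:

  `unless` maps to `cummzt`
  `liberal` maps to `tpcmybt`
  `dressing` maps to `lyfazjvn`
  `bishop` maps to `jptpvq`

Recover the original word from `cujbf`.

The shifts repeat in a cycle of length 3: positions 0,1,… shift by +8, +7, +1, then the pattern repeats.
Decoding cujbf: c−8=u, u−7=n, j−1=i, b−8=t, f−7=y.

unity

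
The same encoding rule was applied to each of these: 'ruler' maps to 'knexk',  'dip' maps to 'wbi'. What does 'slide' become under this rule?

Compare letters: r→k is +19, u→n is +19, l→e is +19 — a constant shift. This is a Caesar cipher with shift 19.
On slide: s+19=l, l+19=e, i+19=b, d+19=w, e+19=x.

lebwx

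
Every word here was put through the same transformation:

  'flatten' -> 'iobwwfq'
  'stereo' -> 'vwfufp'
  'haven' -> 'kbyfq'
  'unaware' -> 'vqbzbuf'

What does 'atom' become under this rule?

The shift depends on letter class: consonant f→i is +3, but vowel a→b is +1. Two shifts are in play — +1 for a/e/i/o/u, +3 for every other letter.
On atom: a(vowel)+1=b, t(cons)+3=w, o(vowel)+1=p, m(cons)+3=p.

bwpp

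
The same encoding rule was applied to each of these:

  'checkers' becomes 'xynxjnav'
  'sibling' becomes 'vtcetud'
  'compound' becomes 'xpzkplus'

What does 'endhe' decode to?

c(2)→x(23) and h(7)→y(24) fit y≡21x+7 (mod 26); the inverse of 21 mod 26 is 5. Each letter's alphabet position (a=0..z=25) is mapped through 21·x+7 mod 26 — an affine cipher.
Decoding endhe: e(4)→5·(4−7)≡11=l; n(13)→5·(13−7)≡4=e; d(3)→5·(3−7)≡6=g; h(7)→5·(7−7)≡0=a; e(4)→5·(4−7)≡11=l (all mod 26).

legal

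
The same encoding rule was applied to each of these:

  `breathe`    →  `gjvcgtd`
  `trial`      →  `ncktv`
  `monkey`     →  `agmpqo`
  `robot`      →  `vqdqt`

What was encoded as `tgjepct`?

rancher

The output letters match the input read backwards, each shifted +2: breathe reversed is ehtaerb. Two steps: reverse the string, then apply a Caesar shift of +2.
Reversing it on tgjepct: shift back: t−2=r, g−2=e, j−2=h, e−2=c, p−2=n, c−2=a, t−2=r → rehcnar; then reverse → rancher.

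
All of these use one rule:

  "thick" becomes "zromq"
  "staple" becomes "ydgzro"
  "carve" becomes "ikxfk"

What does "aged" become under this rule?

Shifts by position in thick: pos 0: t→z (+6), pos 1: h→r (+10), pos 2: i→o (+6), pos 3: c→m (+10) — repeating every 2. It's a Vigenère-style cipher with numeric key [6,10]: position i shifts by key[i mod 2].
On aged: a+6=g, g+10=q, e+6=k, d+10=n.

gqkn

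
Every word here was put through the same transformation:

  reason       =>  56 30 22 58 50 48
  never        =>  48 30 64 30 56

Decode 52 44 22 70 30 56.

player

r(#18)→56 and e(#5)→30: differences scale by 2, so n = 2·pos + 20. With a=1..z=26, the number is 2·pos + 20.
Undoing it on 52 44 22 70 30 56: 52→(52−20)÷2=16=p, 44→(44−20)÷2=12=l, 22→(22−20)÷2=1=a, 70→(70−20)÷2=25=y, 30→(30−20)÷2=5=e, 56→(56−20)÷2=18=r.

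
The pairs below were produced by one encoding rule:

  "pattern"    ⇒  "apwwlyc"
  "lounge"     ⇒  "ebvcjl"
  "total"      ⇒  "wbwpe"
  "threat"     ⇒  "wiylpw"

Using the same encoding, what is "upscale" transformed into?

vaxnpel

p(15)→a(0) and a(0)→p(15) fit y≡25x+15 (mod 26); the inverse of 25 mod 26 is 25. Each letter's alphabet position (a=0..z=25) is mapped through 25·x+15 mod 26 — an affine cipher.
For upscale: u(20)→25·20+15≡21=v; p(15)→25·15+15≡0=a; s(18)→25·18+15≡23=x; c(2)→25·2+15≡13=n; a(0)→25·0+15≡15=p; l(11)→25·11+15≡4=e; e(4)→25·4+15≡11=l (all mod 26).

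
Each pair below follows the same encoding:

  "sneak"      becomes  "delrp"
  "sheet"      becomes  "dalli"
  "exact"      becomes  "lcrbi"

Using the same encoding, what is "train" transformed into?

s(18)→d(3) and n(13)→e(4) fit y≡5x+17 (mod 26); the inverse of 5 mod 26 is 21. Treating letters as 0–25, the rule is x ↦ 5x + 17 (mod 26).
On train: t(19)→5·19+17≡8=i; r(17)→5·17+17≡24=y; a(0)→5·0+17≡17=r; i(8)→5·8+17≡5=f; n(13)→5·13+17≡4=e (all mod 26).

iyrfe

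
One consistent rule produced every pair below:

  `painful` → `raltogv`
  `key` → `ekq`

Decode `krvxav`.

purple

The output letters match the input read backwards, each shifted +6: painful reversed is lufniap. The word is reversed, then every letter is shifted forward by 6.
Reversing it on krvxav: shift back: k−6=e, r−6=l, v−6=p, x−6=r, a−6=u, v−6=p → elprup; then reverse → purple.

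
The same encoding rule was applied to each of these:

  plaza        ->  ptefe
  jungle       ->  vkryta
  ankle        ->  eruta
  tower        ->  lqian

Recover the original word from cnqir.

p(15)→p(15) and l(11)→t(19) fit y≡25x+4 (mod 26); the inverse of 25 mod 26 is 25. This is an affine cipher: with a=0,…,z=25, each position x becomes (25x+4) mod 26.
Reversing it on cnqir: c(2)→25·(2−4)≡2=c; n(13)→25·(13−4)≡17=r; q(16)→25·(16−4)≡14=o; i(8)→25·(8−4)≡22=w; r(17)→25·(17−4)≡13=n (all mod 26).

crown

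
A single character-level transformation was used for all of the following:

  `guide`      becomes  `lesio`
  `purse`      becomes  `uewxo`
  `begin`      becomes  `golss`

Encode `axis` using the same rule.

The shift depends on letter class: consonant g→l is +5, but vowel u→e is +10. Vowels shift forward by 10 and consonants shift forward by 5.
For axis: a(vowel)+10=k, x(cons)+5=c, i(vowel)+10=s, s(cons)+5=x.

kcsx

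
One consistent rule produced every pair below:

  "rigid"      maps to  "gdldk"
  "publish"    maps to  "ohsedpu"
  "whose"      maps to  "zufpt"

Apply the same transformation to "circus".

bdgbhp

r(17)→g(6) and i(8)→d(3) fit y≡9x+9 (mod 26); the inverse of 9 mod 26 is 3. Each letter's alphabet position (a=0..z=25) is mapped through 9·x+9 mod 26 — an affine cipher.
For circus: c(2)→9·2+9≡1=b; i(8)→9·8+9≡3=d; r(17)→9·17+9≡6=g; c(2)→9·2+9≡1=b; u(20)→9·20+9≡7=h; s(18)→9·18+9≡15=p (all mod 26).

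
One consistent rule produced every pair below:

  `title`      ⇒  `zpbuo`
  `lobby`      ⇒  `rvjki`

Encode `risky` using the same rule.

In title: t→z is +6, i→p is +7, t→b is +8, l→u is +9 — the shift increases by 1 each position. The shift increases by 1 at each position, starting from +6: 6, 7, 8, ….
For risky: r+6=x, i+7=p, s+8=a, k+9=t, y+10=i.

xpati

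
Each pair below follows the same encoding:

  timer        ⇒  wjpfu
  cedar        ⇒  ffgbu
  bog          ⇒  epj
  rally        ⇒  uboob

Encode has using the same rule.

Vowels shift forward by 1 and consonants shift forward by 3.
For has: h(cons)+3=k, a(vowel)+1=b, s(cons)+3=v.

kbv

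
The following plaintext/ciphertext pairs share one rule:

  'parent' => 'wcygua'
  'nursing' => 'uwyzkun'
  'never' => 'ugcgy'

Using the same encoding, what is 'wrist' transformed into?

The shift depends on letter class: consonant p→w is +7, but vowel a→c is +2. Two shifts are in play — +2 for a/e/i/o/u, +7 for every other letter.
Applying it to wrist: w(cons)+7=d, r(cons)+7=y, i(vowel)+2=k, s(cons)+7=z, t(cons)+7=a.

dykza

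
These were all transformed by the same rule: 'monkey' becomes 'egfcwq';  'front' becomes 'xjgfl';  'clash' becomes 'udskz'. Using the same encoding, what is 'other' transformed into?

Compare letters: m→e is +18, o→g is +18, n→f is +18 — a constant shift. This is a Caesar cipher with shift 18.
For other: o+18=g, t+18=l, h+18=z, e+18=w, r+18=j.

glzwj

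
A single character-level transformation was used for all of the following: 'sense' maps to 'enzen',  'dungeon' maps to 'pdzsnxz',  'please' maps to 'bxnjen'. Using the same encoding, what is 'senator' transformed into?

enzjfxd

The shift depends on letter class: consonant s→e is +12, but vowel e→n is +9. Vowels shift forward by 9 and consonants shift forward by 12.
On senator: s(cons)+12=e, e(vowel)+9=n, n(cons)+12=z, a(vowel)+9=j, t(cons)+12=f, o(vowel)+9=x, r(cons)+12=d.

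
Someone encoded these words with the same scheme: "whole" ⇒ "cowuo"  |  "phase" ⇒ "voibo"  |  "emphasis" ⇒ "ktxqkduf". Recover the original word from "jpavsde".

In whole: w→c is +6, h→o is +7, o→w is +8, l→u is +9 — the shift increases by 1 each position. The shift increases by 1 at each position, starting from +6: 6, 7, 8, ….
Decoding jpavsde: j−6=d, p−7=i, a−8=s, v−9=m, s−10=i, d−11=s, e−12=s.

dismiss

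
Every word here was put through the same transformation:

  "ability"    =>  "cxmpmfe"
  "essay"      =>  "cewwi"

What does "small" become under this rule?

ppeqw

The output letters match the input read backwards, each shifted +4: ability reversed is ytiliba. Read the word backwards and shift each letter +4.
Applying it to small: reverse → llams; then shift: l+4=p, l+4=p, a+4=e, m+4=q, s+4=w.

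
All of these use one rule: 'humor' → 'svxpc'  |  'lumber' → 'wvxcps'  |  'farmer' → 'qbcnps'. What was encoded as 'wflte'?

least

Shifts by position in humor: pos 0: h→s (+11), pos 1: u→v (+1), pos 2: m→x (+11), pos 3: o→p (+1) — repeating every 2. The shifts repeat in a cycle of length 2: positions 0,1,… shift by +11, +1, then the pattern repeats.
Decoding wflte: w−11=l, f−1=e, l−11=a, t−1=s, e−11=t.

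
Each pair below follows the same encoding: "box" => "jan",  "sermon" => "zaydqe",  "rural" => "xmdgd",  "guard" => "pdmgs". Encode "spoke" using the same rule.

Read the word backwards and shift each letter +12.
On spoke: reverse → ekops; then shift: e+12=q, k+12=w, o+12=a, p+12=b, s+12=e.

qwabe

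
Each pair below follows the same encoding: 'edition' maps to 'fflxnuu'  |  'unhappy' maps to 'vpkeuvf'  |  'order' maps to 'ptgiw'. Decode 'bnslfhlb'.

In edition: e→f is +1, d→f is +2, i→l is +3, t→x is +4 — the shift increases by 1 each position. Letter i (0-indexed) is shifted by i+1, so successive shifts are 1, 2, 3, ….
Reversing it on bnslfhlb: b−1=a, n−2=l, s−3=p, l−4=h, f−5=a, h−6=b, l−7=e, b−8=t.

alphabet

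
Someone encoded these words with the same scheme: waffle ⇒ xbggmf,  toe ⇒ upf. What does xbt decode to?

Compare letters: w→x is +1, a→b is +1, f→g is +1 — a constant shift. This is a Caesar cipher with shift 1.
Decoding xbt: x−1=w, b−1=a, t−1=s.

was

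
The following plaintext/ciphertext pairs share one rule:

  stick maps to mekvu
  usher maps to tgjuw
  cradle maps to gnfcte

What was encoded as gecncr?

palace

The word is reversed, then every letter is shifted forward by 2.
Reversing it on gecncr: shift back: g−2=e, e−2=c, c−2=a, n−2=l, c−2=a, r−2=p → ecalap; then reverse → palace.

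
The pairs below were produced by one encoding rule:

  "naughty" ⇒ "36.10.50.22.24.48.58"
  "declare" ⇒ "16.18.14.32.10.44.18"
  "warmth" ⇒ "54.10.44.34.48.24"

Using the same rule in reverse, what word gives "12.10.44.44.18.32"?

barrel

n(#14)→36 and a(#1)→10: differences scale by 2, so n = 2·pos + 8. Each letter becomes 2×(its alphabet position, a=1..z=26) + 8.
Decoding 12.10.44.44.18.32: 12→(12−8)÷2=2=b, 10→(10−8)÷2=1=a, 44→(44−8)÷2=18=r, 44→(44−8)÷2=18=r, 18→(18−8)÷2=5=e, 32→(32−8)÷2=12=l.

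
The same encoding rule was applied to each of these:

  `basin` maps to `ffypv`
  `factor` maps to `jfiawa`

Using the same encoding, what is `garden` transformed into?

kfxkmw

The shift increases by 1 at each position, starting from +4: 4, 5, 6, ….
Applying it to garden: g+4=k, a+5=f, r+6=x, d+7=k, e+8=m, n+9=w.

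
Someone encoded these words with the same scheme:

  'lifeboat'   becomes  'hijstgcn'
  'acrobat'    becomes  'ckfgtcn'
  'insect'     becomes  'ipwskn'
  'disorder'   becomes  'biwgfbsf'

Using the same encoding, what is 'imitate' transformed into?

l(11)→h(7) and i(8)→i(8) fit y≡17x+2 (mod 26); the inverse of 17 mod 26 is 23. Treating letters as 0–25, the rule is x ↦ 17x + 2 (mod 26).
On imitate: i(8)→17·8+2≡8=i; m(12)→17·12+2≡24=y; i(8)→17·8+2≡8=i; t(19)→17·19+2≡13=n; a(0)→17·0+2≡2=c; t(19)→17·19+2≡13=n; e(4)→17·4+2≡18=s (all mod 26).

iyincns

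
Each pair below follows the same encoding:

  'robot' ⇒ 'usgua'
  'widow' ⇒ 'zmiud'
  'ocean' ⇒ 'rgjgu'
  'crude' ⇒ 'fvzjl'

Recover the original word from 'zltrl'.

The shift increases by 1 at each position, starting from +3: 3, 4, 5, ….
Reversing it on zltrl: z−3=w, l−4=h, t−5=o, r−6=l, l−7=e.

whole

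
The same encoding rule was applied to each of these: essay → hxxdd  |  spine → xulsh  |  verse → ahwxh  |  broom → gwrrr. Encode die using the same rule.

The shift depends on letter class: consonant s→x is +5, but vowel e→h is +3. Vowels shift forward by 3 and consonants shift forward by 5.
Applying it to die: d(cons)+5=i, i(vowel)+3=l, e(vowel)+3=h.

ilh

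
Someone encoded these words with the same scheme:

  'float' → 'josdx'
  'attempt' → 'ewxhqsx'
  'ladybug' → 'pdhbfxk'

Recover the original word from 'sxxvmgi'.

It's a Vigenère-style cipher with numeric key [4,3]: position i shifts by key[i mod 2].
Reversing it on sxxvmgi: s−4=o, x−3=u, x−4=t, v−3=s, m−4=i, g−3=d, i−4=e.

outside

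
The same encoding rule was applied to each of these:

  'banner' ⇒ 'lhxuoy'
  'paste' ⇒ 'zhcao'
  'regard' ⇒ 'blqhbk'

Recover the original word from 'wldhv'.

Shifts by position in banner: pos 0: b→l (+10), pos 1: a→h (+7), pos 2: n→x (+10), pos 3: n→u (+7) — repeating every 2. A repeating key of period 2 is used — shifts +10, +7 over and over.
Undoing it on wldhv: w−10=m, l−7=e, d−10=t, h−7=a, v−10=l.

metal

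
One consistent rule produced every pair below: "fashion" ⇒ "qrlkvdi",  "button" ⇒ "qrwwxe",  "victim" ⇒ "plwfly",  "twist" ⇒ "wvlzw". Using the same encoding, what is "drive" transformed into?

Read the word backwards and shift each letter +3.
Applying it to drive: reverse → evird; then shift: e+3=h, v+3=y, i+3=l, r+3=u, d+3=g.

hylug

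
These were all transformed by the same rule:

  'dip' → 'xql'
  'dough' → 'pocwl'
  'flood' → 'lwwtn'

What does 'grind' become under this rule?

The output letters match the input read backwards, each shifted +8: dip reversed is pid. Two steps: reverse the string, then apply a Caesar shift of +8.
Applying it to grind: reverse → dnirg; then shift: d+8=l, n+8=v, i+8=q, r+8=z, g+8=o.

lvqzo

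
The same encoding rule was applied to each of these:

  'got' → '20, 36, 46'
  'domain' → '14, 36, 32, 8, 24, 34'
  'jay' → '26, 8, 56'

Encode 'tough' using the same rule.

46, 36, 48, 20, 22

Each letter becomes 2×(its alphabet position, a=1..z=26) + 6.
Applying it to tough: t=20→46, o=15→36, u=21→48, g=7→20, h=8→22.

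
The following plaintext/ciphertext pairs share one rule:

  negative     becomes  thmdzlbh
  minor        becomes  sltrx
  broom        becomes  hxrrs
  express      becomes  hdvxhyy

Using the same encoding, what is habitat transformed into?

The shift depends on letter class: consonant n→t is +6, but vowel e→h is +3. Two shifts are in play — +3 for a/e/i/o/u, +6 for every other letter.
Applying it to habitat: h(cons)+6=n, a(vowel)+3=d, b(cons)+6=h, i(vowel)+3=l, t(cons)+6=z, a(vowel)+3=d, t(cons)+6=z.

ndhlzdz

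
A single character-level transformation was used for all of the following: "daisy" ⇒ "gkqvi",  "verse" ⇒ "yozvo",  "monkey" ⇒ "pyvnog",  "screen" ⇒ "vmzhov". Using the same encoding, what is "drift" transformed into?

gbqid

A repeating key of period 3 is used — shifts +3, +10, +8 over and over.
For drift: d+3=g, r+10=b, i+8=q, f+3=i, t+10=d.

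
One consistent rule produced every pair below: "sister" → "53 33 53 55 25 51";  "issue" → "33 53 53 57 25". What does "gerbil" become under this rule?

The formula is n = 2×(alphabet index, a=1) + 15.
Applying it to gerbil: g=7→29, e=5→25, r=18→51, b=2→19, i=9→33, l=12→39.

29 25 51 19 33 39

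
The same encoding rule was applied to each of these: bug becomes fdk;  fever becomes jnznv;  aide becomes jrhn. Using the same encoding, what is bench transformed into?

fnrgl

The shift depends on letter class: consonant b→f is +4, but vowel u→d is +9. Vowels shift forward by 9 and consonants shift forward by 4.
For bench: b(cons)+4=f, e(vowel)+9=n, n(cons)+4=r, c(cons)+4=g, h(cons)+4=l.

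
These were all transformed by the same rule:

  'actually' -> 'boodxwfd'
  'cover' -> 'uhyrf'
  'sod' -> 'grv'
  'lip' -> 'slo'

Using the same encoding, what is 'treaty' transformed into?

The word is reversed, then every letter is shifted forward by 3.
For treaty: reverse → ytaert; then shift: y+3=b, t+3=w, a+3=d, e+3=h, r+3=u, t+3=w.

bwdhuw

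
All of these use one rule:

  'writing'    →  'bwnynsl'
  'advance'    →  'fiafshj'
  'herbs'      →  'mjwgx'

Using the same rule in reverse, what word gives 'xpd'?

Compare letters: w→b is +5, r→w is +5, i→n is +5 — a constant shift. Each letter is shifted forward by 5 in the alphabet (a Caesar shift of +5).
Undoing it on xpd: x−5=s, p−5=k, d−5=y.

sky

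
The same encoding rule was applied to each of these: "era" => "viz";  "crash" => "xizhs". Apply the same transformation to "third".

Each pair mirrors across the alphabet (e↔v, r↔i, a↔z): positions sum to 25. This is the alphabet-reversal cipher (Atbash): a becomes z, b becomes y, etc.
Applying it to third: t↔g, h↔s, i↔r, r↔i, d↔w.

gsriw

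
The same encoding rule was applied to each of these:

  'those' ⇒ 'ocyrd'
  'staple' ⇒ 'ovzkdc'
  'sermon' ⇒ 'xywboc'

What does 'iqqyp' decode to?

The output letters match the input read backwards, each shifted +10: those reversed is esoht. The word is reversed, then every letter is shifted forward by 10.
Undoing it on iqqyp: shift back: i−10=y, q−10=g, q−10=g, y−10=o, p−10=f → yggof; then reverse → foggy.

foggy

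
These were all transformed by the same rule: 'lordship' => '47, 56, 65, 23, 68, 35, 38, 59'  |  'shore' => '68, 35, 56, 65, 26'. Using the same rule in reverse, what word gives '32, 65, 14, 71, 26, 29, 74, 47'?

grateful

With a=1..z=26, the number is 3·pos + 11.
Decoding 32, 65, 14, 71, 26, 29, 74, 47: 32→(32−11)÷3=7=g, 65→(65−11)÷3=18=r, 14→(14−11)÷3=1=a, 71→(71−11)÷3=20=t, 26→(26−11)÷3=5=e, 29→(29−11)÷3=6=f, 74→(74−11)÷3=21=u, 47→(47−11)÷3=12=l.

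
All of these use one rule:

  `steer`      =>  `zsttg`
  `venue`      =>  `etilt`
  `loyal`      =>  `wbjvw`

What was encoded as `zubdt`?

spoke

s(18)→z(25) and t(19)→s(18) fit y≡19x+21 (mod 26); the inverse of 19 mod 26 is 11. Each letter's alphabet position (a=0..z=25) is mapped through 19·x+21 mod 26 — an affine cipher.
Undoing it on zubdt: z(25)→11·(25−21)≡18=s; u(20)→11·(20−21)≡15=p; b(1)→11·(1−21)≡14=o; d(3)→11·(3−21)≡10=k; t(19)→11·(19−21)≡4=e (all mod 26).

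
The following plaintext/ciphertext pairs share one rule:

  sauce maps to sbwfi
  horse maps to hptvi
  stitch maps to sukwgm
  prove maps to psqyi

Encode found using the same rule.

fpwqh

In sauce: s→s is +0, a→b is +1, u→w is +2, c→f is +3 — the shift increases by 1 each position. The shift increases by 1 at each position, starting from +0: 0, 1, 2, ….
Applying it to found: f+0=f, o+1=p, u+2=w, n+3=q, d+4=h.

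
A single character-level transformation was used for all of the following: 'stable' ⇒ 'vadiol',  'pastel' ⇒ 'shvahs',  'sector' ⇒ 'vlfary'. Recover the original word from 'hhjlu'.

Shifts by position in stable: pos 0: s→v (+3), pos 1: t→a (+7), pos 2: a→d (+3), pos 3: b→i (+7) — repeating every 2. The shifts repeat in a cycle of length 2: positions 0,1,… shift by +3, +7, then the pattern repeats.
Decoding hhjlu: h−3=e, h−7=a, j−3=g, l−7=e, u−3=r.

eager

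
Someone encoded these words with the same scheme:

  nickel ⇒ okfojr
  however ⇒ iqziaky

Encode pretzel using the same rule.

In nickel: n→o is +1, i→k is +2, c→f is +3, k→o is +4 — the shift increases by 1 each position. The shift increases by 1 at each position, starting from +1: 1, 2, 3, ….
For pretzel: p+1=q, r+2=t, e+3=h, t+4=x, z+5=e, e+6=k, l+7=s.

qthxeks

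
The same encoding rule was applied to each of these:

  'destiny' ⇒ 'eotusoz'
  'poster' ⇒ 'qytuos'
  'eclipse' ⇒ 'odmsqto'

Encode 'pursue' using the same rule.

Vowels shift forward by 10 and consonants shift forward by 1.
For pursue: p(cons)+1=q, u(vowel)+10=e, r(cons)+1=s, s(cons)+1=t, u(vowel)+10=e, e(vowel)+10=o.

qesteo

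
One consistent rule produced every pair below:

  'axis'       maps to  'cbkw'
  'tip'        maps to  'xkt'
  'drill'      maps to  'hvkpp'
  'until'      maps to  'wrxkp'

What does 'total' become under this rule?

The shift depends on letter class: consonant x→b is +4, but vowel a→c is +2. Vowels shift forward by 2 and consonants shift forward by 4.
On total: t(cons)+4=x, o(vowel)+2=q, t(cons)+4=x, a(vowel)+2=c, l(cons)+4=p.

xqxcp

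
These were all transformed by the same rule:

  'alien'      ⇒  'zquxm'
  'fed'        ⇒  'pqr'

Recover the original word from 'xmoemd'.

rascal

The output letters match the input read backwards, each shifted +12: alien reversed is neila. Read the word backwards and shift each letter +12.
Reversing it on xmoemd: shift back: x−12=l, m−12=a, o−12=c, e−12=s, m−12=a, d−12=r → lacsar; then reverse → rascal.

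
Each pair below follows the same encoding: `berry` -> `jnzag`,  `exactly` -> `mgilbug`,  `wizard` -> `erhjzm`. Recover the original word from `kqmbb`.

Shifts by position in berry: pos 0: b→j (+8), pos 1: e→n (+9), pos 2: r→z (+8), pos 3: r→a (+9) — repeating every 2. It's a Vigenère-style cipher with numeric key [8,9]: position i shifts by key[i mod 2].
Reversing it on kqmbb: k−8=c, q−9=h, m−8=e, b−9=s, b−8=t.

chest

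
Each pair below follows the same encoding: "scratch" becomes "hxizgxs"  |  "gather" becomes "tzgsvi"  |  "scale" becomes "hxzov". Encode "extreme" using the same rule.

vcgivnv

Each pair mirrors across the alphabet (s↔h, c↔x, r↔i): positions sum to 25. Each letter is replaced by its mirror in the alphabet: a↔z, b↔y, c↔x, and so on (the Atbash cipher).
On extreme: e↔v, x↔c, t↔g, r↔i, e↔v, m↔n, e↔v.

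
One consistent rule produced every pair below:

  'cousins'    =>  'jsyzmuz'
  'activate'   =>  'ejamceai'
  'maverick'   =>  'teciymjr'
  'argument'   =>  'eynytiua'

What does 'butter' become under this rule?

iyaaiy

The shift depends on letter class: consonant c→j is +7, but vowel o→s is +4. Two shifts are in play — +4 for a/e/i/o/u, +7 for every other letter.
For butter: b(cons)+7=i, u(vowel)+4=y, t(cons)+7=a, t(cons)+7=a, e(vowel)+4=i, r(cons)+7=y.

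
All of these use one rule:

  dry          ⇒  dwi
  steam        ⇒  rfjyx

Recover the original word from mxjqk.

The output letters match the input read backwards, each shifted +5: dry reversed is yrd. Read the word backwards and shift each letter +5.
Decoding mxjqk: shift back: m−5=h, x−5=s, j−5=e, q−5=l, k−5=f → hself; then reverse → flesh.

flesh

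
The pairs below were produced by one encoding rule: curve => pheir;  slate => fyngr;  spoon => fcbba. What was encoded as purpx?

check

Compare letters: c→p is +13, u→h is +13, r→e is +13 — a constant shift. This is a Caesar cipher with shift 13.
Decoding purpx: p−13=c, u−13=h, r−13=e, p−13=c, x−13=k.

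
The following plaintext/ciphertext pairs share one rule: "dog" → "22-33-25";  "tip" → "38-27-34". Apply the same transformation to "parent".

34-19-36-23-32-38

d is letter #4 and maps to 22: an offset of 18. The number is (letter's place in the alphabet, a=1) + 18.
For parent: p=16→34, a=1→19, r=18→36, e=5→23, n=14→32, t=20→38.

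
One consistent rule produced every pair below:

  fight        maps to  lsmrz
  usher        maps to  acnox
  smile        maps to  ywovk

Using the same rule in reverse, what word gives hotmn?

It's a Vigenère-style cipher with numeric key [6,10]: position i shifts by key[i mod 2].
Reversing it on hotmn: h−6=b, o−10=e, t−6=n, m−10=c, n−6=h.

bench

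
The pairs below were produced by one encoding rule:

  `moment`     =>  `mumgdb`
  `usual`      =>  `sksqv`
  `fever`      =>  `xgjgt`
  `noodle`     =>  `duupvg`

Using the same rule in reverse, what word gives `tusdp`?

round

m(12)→m(12) and o(14)→u(20) fit y≡17x+16 (mod 26); the inverse of 17 mod 26 is 23. Each letter's alphabet position (a=0..z=25) is mapped through 17·x+16 mod 26 — an affine cipher.
Undoing it on tusdp: t(19)→23·(19−16)≡17=r; u(20)→23·(20−16)≡14=o; s(18)→23·(18−16)≡20=u; d(3)→23·(3−16)≡13=n; p(15)→23·(15−16)≡3=d (all mod 26).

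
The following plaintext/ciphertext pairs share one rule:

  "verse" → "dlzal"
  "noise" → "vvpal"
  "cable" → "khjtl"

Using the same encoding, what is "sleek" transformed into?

atlls

The shift depends on letter class: consonant v→d is +8, but vowel e→l is +7. Vowels shift forward by 7 and consonants shift forward by 8.
Applying it to sleek: s(cons)+8=a, l(cons)+8=t, e(vowel)+7=l, e(vowel)+7=l, k(cons)+8=s.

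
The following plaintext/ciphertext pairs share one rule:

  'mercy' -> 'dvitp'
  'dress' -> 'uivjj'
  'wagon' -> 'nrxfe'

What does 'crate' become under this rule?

tirkv

Compare letters: m→d is +17, e→v is +17, r→i is +17 — a constant shift. It's a constant shift of +17 (ROT17).
For crate: c+17=t, r+17=i, a+17=r, t+17=k, e+17=v.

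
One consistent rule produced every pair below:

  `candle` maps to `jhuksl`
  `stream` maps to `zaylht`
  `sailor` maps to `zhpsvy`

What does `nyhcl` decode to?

grave

Compare letters: c→j is +7, a→h is +7, n→u is +7 — a constant shift. This is a Caesar cipher with shift 7.
Undoing it on nyhcl: n−7=g, y−7=r, h−7=a, c−7=v, l−7=e.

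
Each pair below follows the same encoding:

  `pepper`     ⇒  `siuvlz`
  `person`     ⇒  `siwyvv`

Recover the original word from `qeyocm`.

In pepper: p→s is +3, e→i is +4, p→u is +5, p→v is +6 — the shift increases by 1 each position. Letter i (0-indexed) is shifted by i+3, so successive shifts are 3, 4, 5, ….
Undoing it on qeyocm: q−3=n, e−4=a, y−5=t, o−6=i, c−7=v, m−8=e.

native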